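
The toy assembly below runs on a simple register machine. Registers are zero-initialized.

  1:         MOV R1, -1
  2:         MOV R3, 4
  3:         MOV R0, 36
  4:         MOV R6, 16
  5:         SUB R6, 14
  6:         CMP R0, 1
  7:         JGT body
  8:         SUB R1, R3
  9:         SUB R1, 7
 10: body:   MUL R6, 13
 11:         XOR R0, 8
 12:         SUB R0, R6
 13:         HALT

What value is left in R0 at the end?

18

R1=-1
R3=4
R0=36
R6=16
R6=16-14=2
CMP R0, 1  (cmp 36,1)
JGT body: taken
R6=2*13=26
R0=36^8=44
R0=44-26=18
halt.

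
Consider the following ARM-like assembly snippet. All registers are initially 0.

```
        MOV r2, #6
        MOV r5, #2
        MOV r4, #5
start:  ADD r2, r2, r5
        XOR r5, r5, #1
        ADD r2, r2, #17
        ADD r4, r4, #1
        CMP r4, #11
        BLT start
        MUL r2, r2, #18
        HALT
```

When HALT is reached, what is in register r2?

2214

r2=6
r5=2
r4=5
r2=6+2=8
r5=2^1=3
r2=8+17=25
r4=5+1=6
CMP r4, #11  (cmp 6,11)
BLT start: taken
r2=25+3=28
r5=3^1=2
r2=28+17=45
r4=6+1=7
CMP r4, #11  (cmp 7,11)
BLT start: taken
r2=45+2=47
r5=2^1=3
r2=47+17=64
r4=7+1=8
CMP r4, #11  (cmp 8,11)
BLT start: taken
r2=64+3=67
r5=3^1=2
r2=67+17=84
r4=8+1=9
CMP r4, #11  (cmp 9,11)
BLT start: taken
r2=84+2=86
r5=2^1=3
r2=86+17=103
r4=9+1=10
CMP r4, #11  (cmp 10,11)
BLT start: taken
r2=103+3=106
r5=3^1=2
r2=106+17=123
r4=10+1=11
CMP r4, #11  (cmp 11,11)
BLT start: not taken
r2=123*18=2214
halt.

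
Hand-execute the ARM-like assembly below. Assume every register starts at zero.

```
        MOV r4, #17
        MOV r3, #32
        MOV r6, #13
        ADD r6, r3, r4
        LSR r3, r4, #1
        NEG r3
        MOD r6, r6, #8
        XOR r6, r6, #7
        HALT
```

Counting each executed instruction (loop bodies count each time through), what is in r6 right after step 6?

MOV r4, #17 → r4=17
MOV r3, #32 → r3=32
MOV r6, #13 → r6=13
ADD r6, r3, r4 → r6=32+17=49
LSR r3, r4, #1 → r3=17>>1=8
NEG r3 → r3=-(8)=-8
After step 6: r6 = 49.

49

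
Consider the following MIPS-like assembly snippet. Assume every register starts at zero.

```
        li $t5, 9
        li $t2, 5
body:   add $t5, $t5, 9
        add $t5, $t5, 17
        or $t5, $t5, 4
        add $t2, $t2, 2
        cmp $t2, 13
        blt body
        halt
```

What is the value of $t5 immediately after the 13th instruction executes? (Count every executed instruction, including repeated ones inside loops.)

69

li $t5, 9 → $t5=9
li $t2, 5 → $t2=5
add $t5, $t5, 9 → $t5=9+9=18
add $t5, $t5, 17 → $t5=18+17=35
or $t5, $t5, 4 → $t5=35|4=39
add $t2, $t2, 2 → $t2=5+2=7
cmp $t2, 13  (cmp 7,13)
blt body: taken
add $t5, $t5, 9 → $t5=39+9=48
add $t5, $t5, 17 → $t5=48+17=65
or $t5, $t5, 4 → $t5=65|4=69
add $t2, $t2, 2 → $t2=7+2=9
cmp $t2, 13  (cmp 9,13)
After step 13: $t5 = 69.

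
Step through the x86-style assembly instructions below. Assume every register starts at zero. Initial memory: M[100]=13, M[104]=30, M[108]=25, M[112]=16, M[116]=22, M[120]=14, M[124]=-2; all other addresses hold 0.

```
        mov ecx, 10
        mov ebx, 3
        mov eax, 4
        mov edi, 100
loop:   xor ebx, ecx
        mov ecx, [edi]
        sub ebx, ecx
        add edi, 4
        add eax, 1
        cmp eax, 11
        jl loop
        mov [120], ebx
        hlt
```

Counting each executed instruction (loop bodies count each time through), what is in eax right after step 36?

8

ecx=10
ebx=3
eax=4
edi=100
ebx=3^10=9
ecx=M[100]=13
ebx=9-13=-4
edi=100+4=104
eax=4+1=5
cmp eax, 11  (cmp 5,11)
jl loop: taken
ebx=(-4)^13=-15
ecx=M[104]=30
ebx=(-15)-30=-45
edi=104+4=108
eax=5+1=6
cmp eax, 11  (cmp 6,11)
jl loop: taken
ebx=(-45)^30=-51
ecx=M[108]=25
ebx=(-51)-25=-76
edi=108+4=112
eax=6+1=7
cmp eax, 11  (cmp 7,11)
jl loop: taken
ebx=(-76)^25=-83
ecx=M[112]=16
ebx=(-83)-16=-99
edi=112+4=116
eax=7+1=8
cmp eax, 11  (cmp 8,11)
jl loop: taken
ebx=(-99)^16=-115
ecx=M[116]=22
ebx=(-115)-22=-137
edi=116+4=120
After step 36: eax = 8.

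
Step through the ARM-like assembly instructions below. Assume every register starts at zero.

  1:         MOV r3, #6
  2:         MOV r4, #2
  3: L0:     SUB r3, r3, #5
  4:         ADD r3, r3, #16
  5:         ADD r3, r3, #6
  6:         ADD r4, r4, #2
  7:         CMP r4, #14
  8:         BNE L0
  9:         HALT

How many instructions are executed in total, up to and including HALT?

MOV r3, #6 → r3=6
MOV r4, #2 → r4=2
SUB r3, r3, #5 → r3=6-5=1
ADD r3, r3, #16 → r3=1+16=17
ADD r3, r3, #6 → r3=17+6=23
ADD r4, r4, #2 → r4=2+2=4
CMP r4, #14  (cmp 4,14)
BNE L0: taken
SUB r3, r3, #5 → r3=23-5=18
ADD r3, r3, #16 → r3=18+16=34
ADD r3, r3, #6 → r3=34+6=40
ADD r4, r4, #2 → r4=4+2=6
CMP r4, #14  (cmp 6,14)
BNE L0: taken
SUB r3, r3, #5 → r3=40-5=35
ADD r3, r3, #16 → r3=35+16=51
ADD r3, r3, #6 → r3=51+6=57
ADD r4, r4, #2 → r4=6+2=8
CMP r4, #14  (cmp 8,14)
BNE L0: taken
SUB r3, r3, #5 → r3=57-5=52
ADD r3, r3, #16 → r3=52+16=68
ADD r3, r3, #6 → r3=68+6=74
ADD r4, r4, #2 → r4=8+2=10
CMP r4, #14  (cmp 10,14)
BNE L0: taken
SUB r3, r3, #5 → r3=74-5=69
ADD r3, r3, #16 → r3=69+16=85
ADD r3, r3, #6 → r3=85+6=91
ADD r4, r4, #2 → r4=10+2=12
CMP r4, #14  (cmp 12,14)
BNE L0: taken
SUB r3, r3, #5 → r3=91-5=86
ADD r3, r3, #16 → r3=86+16=102
ADD r3, r3, #6 → r3=102+6=108
ADD r4, r4, #2 → r4=12+2=14
CMP r4, #14  (cmp 14,14)
BNE L0: not taken
halt.
Total executed instructions: 39.

39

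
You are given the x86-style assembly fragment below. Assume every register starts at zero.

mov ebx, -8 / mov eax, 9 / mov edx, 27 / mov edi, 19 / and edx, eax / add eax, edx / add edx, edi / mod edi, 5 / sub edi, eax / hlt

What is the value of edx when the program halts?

ebx=-8
eax=9
edx=27
edi=19
edx=27&9=9
eax=9+9=18
edx=9+19=28
edi=19%5=4
edi=4-18=-14
halt.

28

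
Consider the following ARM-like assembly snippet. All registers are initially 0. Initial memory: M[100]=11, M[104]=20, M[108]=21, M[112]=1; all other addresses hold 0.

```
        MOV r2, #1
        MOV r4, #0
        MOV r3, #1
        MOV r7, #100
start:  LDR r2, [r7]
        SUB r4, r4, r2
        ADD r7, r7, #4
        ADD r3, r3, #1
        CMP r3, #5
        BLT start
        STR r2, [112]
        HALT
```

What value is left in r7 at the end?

116

after MOV r2, #1: r2=1
after MOV r4, #0: r4=0
after MOV r3, #1: r3=1
after MOV r7, #100: r7=100
after LDR r2, [r7]: r2=M[100]=11
after SUB r4, r4, r2: r4=0-11=-11
after ADD r7, r7, #4: r7=100+4=104
after ADD r3, r3, #1: r3=1+1=2
CMP r3, #5  (cmp 2,5)
BLT start: taken
after LDR r2, [r7]: r2=M[104]=20
after SUB r4, r4, r2: r4=(-11)-20=-31
after ADD r7, r7, #4: r7=104+4=108
after ADD r3, r3, #1: r3=2+1=3
CMP r3, #5  (cmp 3,5)
BLT start: taken
after LDR r2, [r7]: r2=M[108]=21
after SUB r4, r4, r2: r4=(-31)-21=-52
after ADD r7, r7, #4: r7=108+4=112
after ADD r3, r3, #1: r3=3+1=4
CMP r3, #5  (cmp 4,5)
BLT start: taken
after LDR r2, [r7]: r2=M[112]=1
after SUB r4, r4, r2: r4=(-52)-1=-53
after ADD r7, r7, #4: r7=112+4=116
after ADD r3, r3, #1: r3=4+1=5
CMP r3, #5  (cmp 5,5)
BLT start: not taken
STR r2, [112] → M[112]=1
halt.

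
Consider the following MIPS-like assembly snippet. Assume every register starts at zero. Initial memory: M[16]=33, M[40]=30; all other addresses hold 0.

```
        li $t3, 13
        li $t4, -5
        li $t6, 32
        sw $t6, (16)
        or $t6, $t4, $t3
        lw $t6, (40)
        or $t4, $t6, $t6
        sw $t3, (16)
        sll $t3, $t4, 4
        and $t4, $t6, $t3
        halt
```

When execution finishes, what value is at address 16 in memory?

13

after li $t3, 13: $t3=13
after li $t4, -5: $t4=-5
after li $t6, 32: $t6=32
sw $t6, (16) → M[16]=32
after or $t6, $t4, $t3: $t6=(-5)|13=-1
after lw $t6, (40): $t6=M[40]=30
after or $t4, $t6, $t6: $t4=30|30=30
sw $t3, (16) → M[16]=13
after sll $t3, $t4, 4: $t3=30<<4=480
after and $t4, $t6, $t3: $t4=30&480=0
halt.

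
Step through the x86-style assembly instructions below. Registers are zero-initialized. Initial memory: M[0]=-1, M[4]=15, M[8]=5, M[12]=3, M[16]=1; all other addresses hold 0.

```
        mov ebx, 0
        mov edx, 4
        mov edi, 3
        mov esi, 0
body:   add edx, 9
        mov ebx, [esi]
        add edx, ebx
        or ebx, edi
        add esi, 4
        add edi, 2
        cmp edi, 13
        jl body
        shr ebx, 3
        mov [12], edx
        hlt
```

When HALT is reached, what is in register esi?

20

after mov ebx, 0: ebx=0
after mov edx, 4: edx=4
after mov edi, 3: edi=3
after mov esi, 0: esi=0
after add edx, 9: edx=4+9=13
after mov ebx, [esi]: ebx=M[0]=-1
after add edx, ebx: edx=13+(-1)=12
after or ebx, edi: ebx=(-1)|3=-1
after add esi, 4: esi=0+4=4
after add edi, 2: edi=3+2=5
cmp edi, 13  (cmp 5,13)
jl body: taken
after add edx, 9: edx=12+9=21
after mov ebx, [esi]: ebx=M[4]=15
after add edx, ebx: edx=21+15=36
after or ebx, edi: ebx=15|5=15
after add esi, 4: esi=4+4=8
after add edi, 2: edi=5+2=7
cmp edi, 13  (cmp 7,13)
jl body: taken
after add edx, 9: edx=36+9=45
after mov ebx, [esi]: ebx=M[8]=5
after add edx, ebx: edx=45+5=50
after or ebx, edi: ebx=5|7=7
after add esi, 4: esi=8+4=12
after add edi, 2: edi=7+2=9
cmp edi, 13  (cmp 9,13)
jl body: taken
after add edx, 9: edx=50+9=59
after mov ebx, [esi]: ebx=M[12]=3
after add edx, ebx: edx=59+3=62
after or ebx, edi: ebx=3|9=11
after add esi, 4: esi=12+4=16
after add edi, 2: edi=9+2=11
cmp edi, 13  (cmp 11,13)
jl body: taken
after add edx, 9: edx=62+9=71
after mov ebx, [esi]: ebx=M[16]=1
after add edx, ebx: edx=71+1=72
after or ebx, edi: ebx=1|11=11
after add esi, 4: esi=16+4=20
after add edi, 2: edi=11+2=13
cmp edi, 13  (cmp 13,13)
jl body: not taken
after shr ebx, 3: ebx=11>>3=1
mov [12], edx → M[12]=72
halt.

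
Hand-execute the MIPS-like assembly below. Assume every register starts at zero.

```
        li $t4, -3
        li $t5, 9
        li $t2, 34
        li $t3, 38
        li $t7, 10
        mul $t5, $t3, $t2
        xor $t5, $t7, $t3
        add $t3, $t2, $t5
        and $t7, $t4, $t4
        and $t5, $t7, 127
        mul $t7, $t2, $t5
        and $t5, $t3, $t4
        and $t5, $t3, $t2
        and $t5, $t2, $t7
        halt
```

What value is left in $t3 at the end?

$t4=-3
$t5=9
$t2=34
$t3=38
$t7=10
$t5=38*34=1292
$t5=10^38=44
$t3=34+44=78
$t7=(-3)&(-3)=-3
$t5=(-3)&127=125
$t7=34*125=4250
$t5=78&(-3)=76
$t5=78&34=2
$t5=34&4250=2
halt.

78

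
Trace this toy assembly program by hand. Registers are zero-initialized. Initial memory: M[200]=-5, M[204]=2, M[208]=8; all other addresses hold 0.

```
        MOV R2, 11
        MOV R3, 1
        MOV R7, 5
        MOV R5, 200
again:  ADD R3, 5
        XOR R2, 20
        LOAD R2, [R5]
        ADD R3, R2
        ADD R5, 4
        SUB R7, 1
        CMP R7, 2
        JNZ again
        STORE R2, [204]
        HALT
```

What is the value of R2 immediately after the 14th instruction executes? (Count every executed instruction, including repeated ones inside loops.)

-17

after MOV R2, 11: R2=11
after MOV R3, 1: R3=1
after MOV R7, 5: R7=5
after MOV R5, 200: R5=200
after ADD R3, 5: R3=1+5=6
after XOR R2, 20: R2=11^20=31
after LOAD R2, [R5]: R2=M[200]=-5
after ADD R3, R2: R3=6+(-5)=1
after ADD R5, 4: R5=200+4=204
after SUB R7, 1: R7=5-1=4
CMP R7, 2  (cmp 4,2)
JNZ again: taken
after ADD R3, 5: R3=1+5=6
after XOR R2, 20: R2=(-5)^20=-17
After step 14: R2 = -17.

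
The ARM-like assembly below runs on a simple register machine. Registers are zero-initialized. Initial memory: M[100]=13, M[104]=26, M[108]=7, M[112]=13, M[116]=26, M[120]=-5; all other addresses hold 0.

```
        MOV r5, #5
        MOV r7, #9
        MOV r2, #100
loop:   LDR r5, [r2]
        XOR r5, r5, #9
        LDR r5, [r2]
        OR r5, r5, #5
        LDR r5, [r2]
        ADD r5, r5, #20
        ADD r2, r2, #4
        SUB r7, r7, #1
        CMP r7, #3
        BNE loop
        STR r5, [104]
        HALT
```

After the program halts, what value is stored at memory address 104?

15

after MOV r5, #5: r5=5
after MOV r7, #9: r7=9
after MOV r2, #100: r2=100
after LDR r5, [r2]: r5=M[100]=13
after XOR r5, r5, #9: r5=13^9=4
after LDR r5, [r2]: r5=M[100]=13
after OR r5, r5, #5: r5=13|5=13
after LDR r5, [r2]: r5=M[100]=13
after ADD r5, r5, #20: r5=13+20=33
after ADD r2, r2, #4: r2=100+4=104
after SUB r7, r7, #1: r7=9-1=8
CMP r7, #3  (cmp 8,3)
BNE loop: taken
after LDR r5, [r2]: r5=M[104]=26
after XOR r5, r5, #9: r5=26^9=19
after LDR r5, [r2]: r5=M[104]=26
after OR r5, r5, #5: r5=26|5=31
after LDR r5, [r2]: r5=M[104]=26
after ADD r5, r5, #20: r5=26+20=46
after ADD r2, r2, #4: r2=104+4=108
after SUB r7, r7, #1: r7=8-1=7
CMP r7, #3  (cmp 7,3)
BNE loop: taken
after LDR r5, [r2]: r5=M[108]=7
after XOR r5, r5, #9: r5=7^9=14
after LDR r5, [r2]: r5=M[108]=7
after OR r5, r5, #5: r5=7|5=7
after LDR r5, [r2]: r5=M[108]=7
after ADD r5, r5, #20: r5=7+20=27
after ADD r2, r2, #4: r2=108+4=112
after SUB r7, r7, #1: r7=7-1=6
CMP r7, #3  (cmp 6,3)
BNE loop: taken
after LDR r5, [r2]: r5=M[112]=13
after XOR r5, r5, #9: r5=13^9=4
after LDR r5, [r2]: r5=M[112]=13
after OR r5, r5, #5: r5=13|5=13
after LDR r5, [r2]: r5=M[112]=13
after ADD r5, r5, #20: r5=13+20=33
after ADD r2, r2, #4: r2=112+4=116
after SUB r7, r7, #1: r7=6-1=5
CMP r7, #3  (cmp 5,3)
BNE loop: taken
after LDR r5, [r2]: r5=M[116]=26
after XOR r5, r5, #9: r5=26^9=19
after LDR r5, [r2]: r5=M[116]=26
after OR r5, r5, #5: r5=26|5=31
after LDR r5, [r2]: r5=M[116]=26
after ADD r5, r5, #20: r5=26+20=46
after ADD r2, r2, #4: r2=116+4=120
after SUB r7, r7, #1: r7=5-1=4
CMP r7, #3  (cmp 4,3)
BNE loop: taken
after LDR r5, [r2]: r5=M[120]=-5
after XOR r5, r5, #9: r5=(-5)^9=-14
after LDR r5, [r2]: r5=M[120]=-5
after OR r5, r5, #5: r5=(-5)|5=-1
after LDR r5, [r2]: r5=M[120]=-5
after ADD r5, r5, #20: r5=(-5)+20=15
after ADD r2, r2, #4: r2=120+4=124
after SUB r7, r7, #1: r7=4-1=3
CMP r7, #3  (cmp 3,3)
BNE loop: not taken
STR r5, [104] → M[104]=15
halt.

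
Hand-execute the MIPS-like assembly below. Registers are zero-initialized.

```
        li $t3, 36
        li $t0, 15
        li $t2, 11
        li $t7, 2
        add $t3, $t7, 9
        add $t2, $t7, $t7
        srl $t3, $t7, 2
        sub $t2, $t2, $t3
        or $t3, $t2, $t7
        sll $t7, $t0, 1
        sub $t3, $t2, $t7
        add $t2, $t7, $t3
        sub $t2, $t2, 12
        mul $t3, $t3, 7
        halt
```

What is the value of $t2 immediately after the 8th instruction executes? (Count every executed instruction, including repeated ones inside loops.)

after li $t3, 36: $t3=36
after li $t0, 15: $t0=15
after li $t2, 11: $t2=11
after li $t7, 2: $t7=2
after add $t3, $t7, 9: $t3=2+9=11
after add $t2, $t7, $t7: $t2=2+2=4
after srl $t3, $t7, 2: $t3=2>>2=0
after sub $t2, $t2, $t3: $t2=4-0=4
After step 8: $t2 = 4.

4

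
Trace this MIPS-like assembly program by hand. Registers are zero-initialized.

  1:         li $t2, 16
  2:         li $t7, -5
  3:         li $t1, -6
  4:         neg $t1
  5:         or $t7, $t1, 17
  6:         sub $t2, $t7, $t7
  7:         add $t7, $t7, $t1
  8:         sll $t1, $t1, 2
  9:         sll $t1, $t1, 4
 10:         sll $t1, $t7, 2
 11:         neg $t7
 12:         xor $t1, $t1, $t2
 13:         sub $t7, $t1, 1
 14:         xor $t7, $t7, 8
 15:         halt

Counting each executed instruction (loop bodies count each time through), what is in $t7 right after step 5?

after li $t2, 16: $t2=16
after li $t7, -5: $t7=-5
after li $t1, -6: $t1=-6
after neg $t1: $t1=-(-6)=6
after or $t7, $t1, 17: $t7=6|17=23
After step 5: $t7 = 23.

23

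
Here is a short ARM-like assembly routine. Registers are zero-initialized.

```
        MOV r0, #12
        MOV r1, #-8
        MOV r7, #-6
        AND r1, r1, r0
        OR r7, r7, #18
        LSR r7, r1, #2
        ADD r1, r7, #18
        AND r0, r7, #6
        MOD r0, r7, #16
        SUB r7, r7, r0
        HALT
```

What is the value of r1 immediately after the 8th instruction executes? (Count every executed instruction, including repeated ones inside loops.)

20

r0=12
r1=-8
r7=-6
r1=(-8)&12=8
r7=(-6)|18=-6
r7=8>>2=2
r1=2+18=20
r0=2&6=2
After step 8: r1 = 20.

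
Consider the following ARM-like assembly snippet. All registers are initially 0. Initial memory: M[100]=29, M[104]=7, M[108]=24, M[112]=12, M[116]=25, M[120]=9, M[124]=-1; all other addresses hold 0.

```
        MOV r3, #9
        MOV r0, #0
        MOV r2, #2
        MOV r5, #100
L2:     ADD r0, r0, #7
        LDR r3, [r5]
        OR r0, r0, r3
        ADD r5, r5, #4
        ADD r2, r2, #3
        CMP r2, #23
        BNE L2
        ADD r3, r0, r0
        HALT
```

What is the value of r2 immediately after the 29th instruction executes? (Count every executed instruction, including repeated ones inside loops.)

after MOV r3, #9: r3=9
after MOV r0, #0: r0=0
after MOV r2, #2: r2=2
after MOV r5, #100: r5=100
after ADD r0, r0, #7: r0=0+7=7
after LDR r3, [r5]: r3=M[100]=29
after OR r0, r0, r3: r0=7|29=31
after ADD r5, r5, #4: r5=100+4=104
after ADD r2, r2, #3: r2=2+3=5
CMP r2, #23  (cmp 5,23)
BNE L2: taken
after ADD r0, r0, #7: r0=31+7=38
after LDR r3, [r5]: r3=M[104]=7
after OR r0, r0, r3: r0=38|7=39
after ADD r5, r5, #4: r5=104+4=108
after ADD r2, r2, #3: r2=5+3=8
CMP r2, #23  (cmp 8,23)
BNE L2: taken
after ADD r0, r0, #7: r0=39+7=46
after LDR r3, [r5]: r3=M[108]=24
after OR r0, r0, r3: r0=46|24=62
after ADD r5, r5, #4: r5=108+4=112
after ADD r2, r2, #3: r2=8+3=11
CMP r2, #23  (cmp 11,23)
BNE L2: taken
after ADD r0, r0, #7: r0=62+7=69
after LDR r3, [r5]: r3=M[112]=12
after OR r0, r0, r3: r0=69|12=77
after ADD r5, r5, #4: r5=112+4=116
After step 29: r2 = 11.

11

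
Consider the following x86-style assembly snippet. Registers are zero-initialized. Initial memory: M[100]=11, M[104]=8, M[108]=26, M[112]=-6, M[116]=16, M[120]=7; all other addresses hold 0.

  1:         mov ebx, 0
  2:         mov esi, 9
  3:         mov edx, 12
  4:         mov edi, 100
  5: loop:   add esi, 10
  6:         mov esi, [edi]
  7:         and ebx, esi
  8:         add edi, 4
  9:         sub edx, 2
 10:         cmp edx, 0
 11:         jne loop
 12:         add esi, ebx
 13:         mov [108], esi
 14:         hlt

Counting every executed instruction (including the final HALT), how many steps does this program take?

after mov ebx, 0: ebx=0
after mov esi, 9: esi=9
after mov edx, 12: edx=12
after mov edi, 100: edi=100
after add esi, 10: esi=9+10=19
after mov esi, [edi]: esi=M[100]=11
after and ebx, esi: ebx=0&11=0
after add edi, 4: edi=100+4=104
after sub edx, 2: edx=12-2=10
cmp edx, 0  (cmp 10,0)
jne loop: taken
after add esi, 10: esi=11+10=21
after mov esi, [edi]: esi=M[104]=8
after and ebx, esi: ebx=0&8=0
after add edi, 4: edi=104+4=108
after sub edx, 2: edx=10-2=8
cmp edx, 0  (cmp 8,0)
jne loop: taken
after add esi, 10: esi=8+10=18
after mov esi, [edi]: esi=M[108]=26
after and ebx, esi: ebx=0&26=0
after add edi, 4: edi=108+4=112
after sub edx, 2: edx=8-2=6
cmp edx, 0  (cmp 6,0)
jne loop: taken
after add esi, 10: esi=26+10=36
after mov esi, [edi]: esi=M[112]=-6
after and ebx, esi: ebx=0&(-6)=0
after add edi, 4: edi=112+4=116
after sub edx, 2: edx=6-2=4
cmp edx, 0  (cmp 4,0)
jne loop: taken
after add esi, 10: esi=(-6)+10=4
after mov esi, [edi]: esi=M[116]=16
after and ebx, esi: ebx=0&16=0
after add edi, 4: edi=116+4=120
after sub edx, 2: edx=4-2=2
cmp edx, 0  (cmp 2,0)
jne loop: taken
after add esi, 10: esi=16+10=26
after mov esi, [edi]: esi=M[120]=7
after and ebx, esi: ebx=0&7=0
after add edi, 4: edi=120+4=124
after sub edx, 2: edx=2-2=0
cmp edx, 0  (cmp 0,0)
jne loop: not taken
after add esi, ebx: esi=7+0=7
mov [108], esi → M[108]=7
halt.
Total executed instructions: 49.

49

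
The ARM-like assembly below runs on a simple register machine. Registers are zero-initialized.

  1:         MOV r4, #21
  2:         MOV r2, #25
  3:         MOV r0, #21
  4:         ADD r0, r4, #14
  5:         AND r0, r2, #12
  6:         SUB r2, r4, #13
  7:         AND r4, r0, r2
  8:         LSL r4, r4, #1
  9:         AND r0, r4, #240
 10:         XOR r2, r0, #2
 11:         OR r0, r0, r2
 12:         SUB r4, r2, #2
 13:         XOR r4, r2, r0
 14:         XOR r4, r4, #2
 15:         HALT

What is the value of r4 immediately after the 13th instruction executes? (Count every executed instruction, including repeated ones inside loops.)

0

after MOV r4, #21: r4=21
after MOV r2, #25: r2=25
after MOV r0, #21: r0=21
after ADD r0, r4, #14: r0=21+14=35
after AND r0, r2, #12: r0=25&12=8
after SUB r2, r4, #13: r2=21-13=8
after AND r4, r0, r2: r4=8&8=8
after LSL r4, r4, #1: r4=8<<1=16
after AND r0, r4, #240: r0=16&240=16
after XOR r2, r0, #2: r2=16^2=18
after OR r0, r0, r2: r0=16|18=18
after SUB r4, r2, #2: r4=18-2=16
after XOR r4, r2, r0: r4=18^18=0
After step 13: r4 = 0.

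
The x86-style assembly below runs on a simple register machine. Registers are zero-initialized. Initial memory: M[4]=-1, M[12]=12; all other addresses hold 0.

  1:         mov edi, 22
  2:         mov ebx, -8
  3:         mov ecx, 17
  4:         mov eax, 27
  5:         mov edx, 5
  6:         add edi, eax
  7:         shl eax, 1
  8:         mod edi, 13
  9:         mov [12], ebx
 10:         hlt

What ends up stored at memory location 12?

-8

mov edi, 22 → edi=22
mov ebx, -8 → ebx=-8
mov ecx, 17 → ecx=17
mov eax, 27 → eax=27
mov edx, 5 → edx=5
add edi, eax → edi=22+27=49
shl eax, 1 → eax=27<<1=54
mod edi, 13 → edi=49%13=10
mov [12], ebx → M[12]=-8
halt.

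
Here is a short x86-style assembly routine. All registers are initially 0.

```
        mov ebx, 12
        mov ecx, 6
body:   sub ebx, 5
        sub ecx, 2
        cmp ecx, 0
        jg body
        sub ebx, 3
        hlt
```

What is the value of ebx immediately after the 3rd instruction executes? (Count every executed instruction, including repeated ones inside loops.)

mov ebx, 12 → ebx=12
mov ecx, 6 → ecx=6
sub ebx, 5 → ebx=12-5=7
After step 3: ebx = 7.

7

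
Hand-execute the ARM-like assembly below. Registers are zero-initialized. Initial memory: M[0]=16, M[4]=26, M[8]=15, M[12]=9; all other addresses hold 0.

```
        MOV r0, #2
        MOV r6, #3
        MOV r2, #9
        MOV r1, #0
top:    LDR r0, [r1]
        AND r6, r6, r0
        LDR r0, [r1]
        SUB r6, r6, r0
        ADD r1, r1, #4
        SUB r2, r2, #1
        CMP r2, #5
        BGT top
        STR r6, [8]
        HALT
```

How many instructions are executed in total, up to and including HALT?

38

after MOV r0, #2: r0=2
after MOV r6, #3: r6=3
after MOV r2, #9: r2=9
after MOV r1, #0: r1=0
after LDR r0, [r1]: r0=M[0]=16
after AND r6, r6, r0: r6=3&16=0
after LDR r0, [r1]: r0=M[0]=16
after SUB r6, r6, r0: r6=0-16=-16
after ADD r1, r1, #4: r1=0+4=4
after SUB r2, r2, #1: r2=9-1=8
CMP r2, #5  (cmp 8,5)
BGT top: taken
after LDR r0, [r1]: r0=M[4]=26
after AND r6, r6, r0: r6=(-16)&26=16
after LDR r0, [r1]: r0=M[4]=26
after SUB r6, r6, r0: r6=16-26=-10
after ADD r1, r1, #4: r1=4+4=8
after SUB r2, r2, #1: r2=8-1=7
CMP r2, #5  (cmp 7,5)
BGT top: taken
after LDR r0, [r1]: r0=M[8]=15
after AND r6, r6, r0: r6=(-10)&15=6
after LDR r0, [r1]: r0=M[8]=15
after SUB r6, r6, r0: r6=6-15=-9
after ADD r1, r1, #4: r1=8+4=12
after SUB r2, r2, #1: r2=7-1=6
CMP r2, #5  (cmp 6,5)
BGT top: taken
after LDR r0, [r1]: r0=M[12]=9
after AND r6, r6, r0: r6=(-9)&9=1
after LDR r0, [r1]: r0=M[12]=9
after SUB r6, r6, r0: r6=1-9=-8
after ADD r1, r1, #4: r1=12+4=16
after SUB r2, r2, #1: r2=6-1=5
CMP r2, #5  (cmp 5,5)
BGT top: not taken
STR r6, [8] → M[8]=-8
halt.
Total executed instructions: 38.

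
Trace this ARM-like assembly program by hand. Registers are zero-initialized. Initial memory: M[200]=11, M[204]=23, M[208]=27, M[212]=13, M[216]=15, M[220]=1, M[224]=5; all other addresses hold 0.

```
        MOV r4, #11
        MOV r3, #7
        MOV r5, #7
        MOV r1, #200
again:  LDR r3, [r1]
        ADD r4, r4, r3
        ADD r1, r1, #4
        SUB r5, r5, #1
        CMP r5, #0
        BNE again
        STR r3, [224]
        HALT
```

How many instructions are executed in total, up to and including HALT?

after MOV r4, #11: r4=11
after MOV r3, #7: r3=7
after MOV r5, #7: r5=7
after MOV r1, #200: r1=200
after LDR r3, [r1]: r3=M[200]=11
after ADD r4, r4, r3: r4=11+11=22
after ADD r1, r1, #4: r1=200+4=204
after SUB r5, r5, #1: r5=7-1=6
CMP r5, #0  (cmp 6,0)
BNE again: taken
after LDR r3, [r1]: r3=M[204]=23
after ADD r4, r4, r3: r4=22+23=45
after ADD r1, r1, #4: r1=204+4=208
after SUB r5, r5, #1: r5=6-1=5
CMP r5, #0  (cmp 5,0)
BNE again: taken
after LDR r3, [r1]: r3=M[208]=27
after ADD r4, r4, r3: r4=45+27=72
after ADD r1, r1, #4: r1=208+4=212
after SUB r5, r5, #1: r5=5-1=4
CMP r5, #0  (cmp 4,0)
BNE again: taken
after LDR r3, [r1]: r3=M[212]=13
after ADD r4, r4, r3: r4=72+13=85
after ADD r1, r1, #4: r1=212+4=216
after SUB r5, r5, #1: r5=4-1=3
CMP r5, #0  (cmp 3,0)
BNE again: taken
after LDR r3, [r1]: r3=M[216]=15
after ADD r4, r4, r3: r4=85+15=100
after ADD r1, r1, #4: r1=216+4=220
after SUB r5, r5, #1: r5=3-1=2
CMP r5, #0  (cmp 2,0)
BNE again: taken
after LDR r3, [r1]: r3=M[220]=1
after ADD r4, r4, r3: r4=100+1=101
after ADD r1, r1, #4: r1=220+4=224
after SUB r5, r5, #1: r5=2-1=1
CMP r5, #0  (cmp 1,0)
BNE again: taken
after LDR r3, [r1]: r3=M[224]=5
after ADD r4, r4, r3: r4=101+5=106
after ADD r1, r1, #4: r1=224+4=228
after SUB r5, r5, #1: r5=1-1=0
CMP r5, #0  (cmp 0,0)
BNE again: not taken
STR r3, [224] → M[224]=5
halt.
Total executed instructions: 48.

48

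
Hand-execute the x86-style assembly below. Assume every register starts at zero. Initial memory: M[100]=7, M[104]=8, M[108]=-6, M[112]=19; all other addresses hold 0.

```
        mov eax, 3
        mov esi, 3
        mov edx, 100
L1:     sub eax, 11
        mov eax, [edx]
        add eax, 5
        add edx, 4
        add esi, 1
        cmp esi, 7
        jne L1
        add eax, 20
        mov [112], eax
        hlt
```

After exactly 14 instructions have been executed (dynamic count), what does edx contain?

108

mov eax, 3 → eax=3
mov esi, 3 → esi=3
mov edx, 100 → edx=100
sub eax, 11 → eax=3-11=-8
mov eax, [edx] → eax=M[100]=7
add eax, 5 → eax=7+5=12
add edx, 4 → edx=100+4=104
add esi, 1 → esi=3+1=4
cmp esi, 7  (cmp 4,7)
jne L1: taken
sub eax, 11 → eax=12-11=1
mov eax, [edx] → eax=M[104]=8
add eax, 5 → eax=8+5=13
add edx, 4 → edx=104+4=108
After step 14: edx = 108.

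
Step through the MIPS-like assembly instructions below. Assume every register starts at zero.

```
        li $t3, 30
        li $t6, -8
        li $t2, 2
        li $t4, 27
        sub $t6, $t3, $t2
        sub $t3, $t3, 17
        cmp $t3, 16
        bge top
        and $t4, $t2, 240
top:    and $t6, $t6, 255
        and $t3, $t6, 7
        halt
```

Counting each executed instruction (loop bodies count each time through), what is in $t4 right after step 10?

after li $t3, 30: $t3=30
after li $t6, -8: $t6=-8
after li $t2, 2: $t2=2
after li $t4, 27: $t4=27
after sub $t6, $t3, $t2: $t6=30-2=28
after sub $t3, $t3, 17: $t3=30-17=13
cmp $t3, 16  (cmp 13,16)
bge top: not taken
after and $t4, $t2, 240: $t4=2&240=0
after and $t6, $t6, 255: $t6=28&255=28
After step 10: $t4 = 0.

0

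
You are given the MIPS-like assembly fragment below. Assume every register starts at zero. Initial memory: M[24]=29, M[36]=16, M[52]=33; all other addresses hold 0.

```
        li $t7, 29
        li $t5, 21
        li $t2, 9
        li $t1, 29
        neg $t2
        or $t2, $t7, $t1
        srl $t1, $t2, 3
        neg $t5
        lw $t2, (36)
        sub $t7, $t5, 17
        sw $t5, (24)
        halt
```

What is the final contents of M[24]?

-21

li $t7, 29 → $t7=29
li $t5, 21 → $t5=21
li $t2, 9 → $t2=9
li $t1, 29 → $t1=29
neg $t2 → $t2=-(9)=-9
or $t2, $t7, $t1 → $t2=29|29=29
srl $t1, $t2, 3 → $t1=29>>3=3
neg $t5 → $t5=-(21)=-21
lw $t2, (36) → $t2=M[36]=16
sub $t7, $t5, 17 → $t7=(-21)-17=-38
sw $t5, (24) → M[24]=-21
halt.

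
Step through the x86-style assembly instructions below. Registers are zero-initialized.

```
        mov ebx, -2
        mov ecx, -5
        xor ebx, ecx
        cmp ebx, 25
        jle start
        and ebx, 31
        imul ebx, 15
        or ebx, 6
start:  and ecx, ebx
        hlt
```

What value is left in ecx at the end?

ebx=-2
ecx=-5
ebx=(-2)^(-5)=5
cmp ebx, 25  (cmp 5,25)
jle start: taken
ecx=(-5)&5=1
halt.

1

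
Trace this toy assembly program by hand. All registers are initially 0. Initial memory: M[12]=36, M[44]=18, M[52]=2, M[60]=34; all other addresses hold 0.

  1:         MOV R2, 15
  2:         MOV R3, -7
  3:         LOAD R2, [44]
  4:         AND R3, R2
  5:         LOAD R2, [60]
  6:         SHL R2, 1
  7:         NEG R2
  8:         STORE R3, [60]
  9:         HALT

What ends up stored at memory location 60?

R2=15
R3=-7
R2=M[44]=18
R3=(-7)&18=16
R2=M[60]=34
R2=34<<1=68
R2=-(68)=-68
STORE R3, [60] → M[60]=16
halt.

16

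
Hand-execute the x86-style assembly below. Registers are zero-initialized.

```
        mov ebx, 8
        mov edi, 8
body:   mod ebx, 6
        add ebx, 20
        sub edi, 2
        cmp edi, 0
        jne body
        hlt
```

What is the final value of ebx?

ebx=8
edi=8
ebx=8%6=2
ebx=2+20=22
edi=8-2=6
cmp edi, 0  (cmp 6,0)
jne body: taken
ebx=22%6=4
ebx=4+20=24
edi=6-2=4
cmp edi, 0  (cmp 4,0)
jne body: taken
ebx=24%6=0
ebx=0+20=20
edi=4-2=2
cmp edi, 0  (cmp 2,0)
jne body: taken
ebx=20%6=2
ebx=2+20=22
edi=2-2=0
cmp edi, 0  (cmp 0,0)
jne body: not taken
halt.

22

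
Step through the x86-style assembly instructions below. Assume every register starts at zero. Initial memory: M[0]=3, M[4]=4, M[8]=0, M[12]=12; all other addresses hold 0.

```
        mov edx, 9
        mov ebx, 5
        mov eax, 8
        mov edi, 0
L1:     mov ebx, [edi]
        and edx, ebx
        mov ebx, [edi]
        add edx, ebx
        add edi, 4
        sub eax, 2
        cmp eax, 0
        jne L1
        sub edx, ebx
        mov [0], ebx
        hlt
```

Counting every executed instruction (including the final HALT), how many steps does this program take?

39

mov edx, 9 → edx=9
mov ebx, 5 → ebx=5
mov eax, 8 → eax=8
mov edi, 0 → edi=0
mov ebx, [edi] → ebx=M[0]=3
and edx, ebx → edx=9&3=1
mov ebx, [edi] → ebx=M[0]=3
add edx, ebx → edx=1+3=4
add edi, 4 → edi=0+4=4
sub eax, 2 → eax=8-2=6
cmp eax, 0  (cmp 6,0)
jne L1: taken
mov ebx, [edi] → ebx=M[4]=4
and edx, ebx → edx=4&4=4
mov ebx, [edi] → ebx=M[4]=4
add edx, ebx → edx=4+4=8
add edi, 4 → edi=4+4=8
sub eax, 2 → eax=6-2=4
cmp eax, 0  (cmp 4,0)
jne L1: taken
mov ebx, [edi] → ebx=M[8]=0
and edx, ebx → edx=8&0=0
mov ebx, [edi] → ebx=M[8]=0
add edx, ebx → edx=0+0=0
add edi, 4 → edi=8+4=12
sub eax, 2 → eax=4-2=2
cmp eax, 0  (cmp 2,0)
jne L1: taken
mov ebx, [edi] → ebx=M[12]=12
and edx, ebx → edx=0&12=0
mov ebx, [edi] → ebx=M[12]=12
add edx, ebx → edx=0+12=12
add edi, 4 → edi=12+4=16
sub eax, 2 → eax=2-2=0
cmp eax, 0  (cmp 0,0)
jne L1: not taken
sub edx, ebx → edx=12-12=0
mov [0], ebx → M[0]=12
halt.
Total executed instructions: 39.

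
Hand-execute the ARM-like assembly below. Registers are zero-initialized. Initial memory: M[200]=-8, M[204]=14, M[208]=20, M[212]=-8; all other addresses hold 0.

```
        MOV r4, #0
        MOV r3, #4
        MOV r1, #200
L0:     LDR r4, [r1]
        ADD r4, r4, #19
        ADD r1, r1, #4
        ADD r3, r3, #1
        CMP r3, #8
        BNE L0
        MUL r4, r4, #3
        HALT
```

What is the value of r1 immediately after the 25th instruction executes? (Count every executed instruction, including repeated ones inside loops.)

216

MOV r4, #0 → r4=0
MOV r3, #4 → r3=4
MOV r1, #200 → r1=200
LDR r4, [r1] → r4=M[200]=-8
ADD r4, r4, #19 → r4=(-8)+19=11
ADD r1, r1, #4 → r1=200+4=204
ADD r3, r3, #1 → r3=4+1=5
CMP r3, #8  (cmp 5,8)
BNE L0: taken
LDR r4, [r1] → r4=M[204]=14
ADD r4, r4, #19 → r4=14+19=33
ADD r1, r1, #4 → r1=204+4=208
ADD r3, r3, #1 → r3=5+1=6
CMP r3, #8  (cmp 6,8)
BNE L0: taken
LDR r4, [r1] → r4=M[208]=20
ADD r4, r4, #19 → r4=20+19=39
ADD r1, r1, #4 → r1=208+4=212
ADD r3, r3, #1 → r3=6+1=7
CMP r3, #8  (cmp 7,8)
BNE L0: taken
LDR r4, [r1] → r4=M[212]=-8
ADD r4, r4, #19 → r4=(-8)+19=11
ADD r1, r1, #4 → r1=212+4=216
ADD r3, r3, #1 → r3=7+1=8
After step 25: r1 = 216.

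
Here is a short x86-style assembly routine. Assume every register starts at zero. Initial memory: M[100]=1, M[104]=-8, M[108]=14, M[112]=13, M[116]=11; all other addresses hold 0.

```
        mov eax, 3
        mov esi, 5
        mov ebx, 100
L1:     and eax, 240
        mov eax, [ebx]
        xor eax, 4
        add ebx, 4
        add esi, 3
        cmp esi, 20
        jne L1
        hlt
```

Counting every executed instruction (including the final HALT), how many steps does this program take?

39

mov eax, 3 → eax=3
mov esi, 5 → esi=5
mov ebx, 100 → ebx=100
and eax, 240 → eax=3&240=0
mov eax, [ebx] → eax=M[100]=1
xor eax, 4 → eax=1^4=5
add ebx, 4 → ebx=100+4=104
add esi, 3 → esi=5+3=8
cmp esi, 20  (cmp 8,20)
jne L1: taken
and eax, 240 → eax=5&240=0
mov eax, [ebx] → eax=M[104]=-8
xor eax, 4 → eax=(-8)^4=-4
add ebx, 4 → ebx=104+4=108
add esi, 3 → esi=8+3=11
cmp esi, 20  (cmp 11,20)
jne L1: taken
and eax, 240 → eax=(-4)&240=240
mov eax, [ebx] → eax=M[108]=14
xor eax, 4 → eax=14^4=10
add ebx, 4 → ebx=108+4=112
add esi, 3 → esi=11+3=14
cmp esi, 20  (cmp 14,20)
jne L1: taken
and eax, 240 → eax=10&240=0
mov eax, [ebx] → eax=M[112]=13
xor eax, 4 → eax=13^4=9
add ebx, 4 → ebx=112+4=116
add esi, 3 → esi=14+3=17
cmp esi, 20  (cmp 17,20)
jne L1: taken
and eax, 240 → eax=9&240=0
mov eax, [ebx] → eax=M[116]=11
xor eax, 4 → eax=11^4=15
add ebx, 4 → ebx=116+4=120
add esi, 3 → esi=17+3=20
cmp esi, 20  (cmp 20,20)
jne L1: not taken
halt.
Total executed instructions: 39.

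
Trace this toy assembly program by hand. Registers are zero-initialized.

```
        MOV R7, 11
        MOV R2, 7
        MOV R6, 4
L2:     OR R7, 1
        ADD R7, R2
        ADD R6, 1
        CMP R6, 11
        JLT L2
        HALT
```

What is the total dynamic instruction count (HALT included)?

39

after MOV R7, 11: R7=11
after MOV R2, 7: R2=7
after MOV R6, 4: R6=4
after OR R7, 1: R7=11|1=11
after ADD R7, R2: R7=11+7=18
after ADD R6, 1: R6=4+1=5
CMP R6, 11  (cmp 5,11)
JLT L2: taken
after OR R7, 1: R7=18|1=19
after ADD R7, R2: R7=19+7=26
after ADD R6, 1: R6=5+1=6
CMP R6, 11  (cmp 6,11)
JLT L2: taken
after OR R7, 1: R7=26|1=27
after ADD R7, R2: R7=27+7=34
after ADD R6, 1: R6=6+1=7
CMP R6, 11  (cmp 7,11)
JLT L2: taken
after OR R7, 1: R7=34|1=35
after ADD R7, R2: R7=35+7=42
after ADD R6, 1: R6=7+1=8
CMP R6, 11  (cmp 8,11)
JLT L2: taken
after OR R7, 1: R7=42|1=43
after ADD R7, R2: R7=43+7=50
after ADD R6, 1: R6=8+1=9
CMP R6, 11  (cmp 9,11)
JLT L2: taken
after OR R7, 1: R7=50|1=51
after ADD R7, R2: R7=51+7=58
after ADD R6, 1: R6=9+1=10
CMP R6, 11  (cmp 10,11)
JLT L2: taken
after OR R7, 1: R7=58|1=59
after ADD R7, R2: R7=59+7=66
after ADD R6, 1: R6=10+1=11
CMP R6, 11  (cmp 11,11)
JLT L2: not taken
halt.
Total executed instructions: 39.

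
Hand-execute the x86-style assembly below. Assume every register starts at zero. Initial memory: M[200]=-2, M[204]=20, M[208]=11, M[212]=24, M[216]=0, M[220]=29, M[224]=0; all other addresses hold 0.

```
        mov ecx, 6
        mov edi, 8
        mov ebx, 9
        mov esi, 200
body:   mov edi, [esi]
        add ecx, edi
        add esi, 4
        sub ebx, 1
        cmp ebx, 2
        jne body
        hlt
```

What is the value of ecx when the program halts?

88

ecx=6
edi=8
ebx=9
esi=200
edi=M[200]=-2
ecx=6+(-2)=4
esi=200+4=204
ebx=9-1=8
cmp ebx, 2  (cmp 8,2)
jne body: taken
edi=M[204]=20
ecx=4+20=24
esi=204+4=208
ebx=8-1=7
cmp ebx, 2  (cmp 7,2)
jne body: taken
edi=M[208]=11
ecx=24+11=35
esi=208+4=212
ebx=7-1=6
cmp ebx, 2  (cmp 6,2)
jne body: taken
edi=M[212]=24
ecx=35+24=59
esi=212+4=216
ebx=6-1=5
cmp ebx, 2  (cmp 5,2)
jne body: taken
edi=M[216]=0
ecx=59+0=59
esi=216+4=220
ebx=5-1=4
cmp ebx, 2  (cmp 4,2)
jne body: taken
edi=M[220]=29
ecx=59+29=88
esi=220+4=224
ebx=4-1=3
cmp ebx, 2  (cmp 3,2)
jne body: taken
edi=M[224]=0
ecx=88+0=88
esi=224+4=228
ebx=3-1=2
cmp ebx, 2  (cmp 2,2)
jne body: not taken
halt.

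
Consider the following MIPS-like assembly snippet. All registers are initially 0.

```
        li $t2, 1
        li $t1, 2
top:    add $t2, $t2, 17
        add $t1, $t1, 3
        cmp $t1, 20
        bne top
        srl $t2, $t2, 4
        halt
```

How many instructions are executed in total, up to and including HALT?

28

after li $t2, 1: $t2=1
after li $t1, 2: $t1=2
after add $t2, $t2, 17: $t2=1+17=18
after add $t1, $t1, 3: $t1=2+3=5
cmp $t1, 20  (cmp 5,20)
bne top: taken
after add $t2, $t2, 17: $t2=18+17=35
after add $t1, $t1, 3: $t1=5+3=8
cmp $t1, 20  (cmp 8,20)
bne top: taken
after add $t2, $t2, 17: $t2=35+17=52
after add $t1, $t1, 3: $t1=8+3=11
cmp $t1, 20  (cmp 11,20)
bne top: taken
after add $t2, $t2, 17: $t2=52+17=69
after add $t1, $t1, 3: $t1=11+3=14
cmp $t1, 20  (cmp 14,20)
bne top: taken
after add $t2, $t2, 17: $t2=69+17=86
after add $t1, $t1, 3: $t1=14+3=17
cmp $t1, 20  (cmp 17,20)
bne top: taken
after add $t2, $t2, 17: $t2=86+17=103
after add $t1, $t1, 3: $t1=17+3=20
cmp $t1, 20  (cmp 20,20)
bne top: not taken
after srl $t2, $t2, 4: $t2=103>>4=6
halt.
Total executed instructions: 28.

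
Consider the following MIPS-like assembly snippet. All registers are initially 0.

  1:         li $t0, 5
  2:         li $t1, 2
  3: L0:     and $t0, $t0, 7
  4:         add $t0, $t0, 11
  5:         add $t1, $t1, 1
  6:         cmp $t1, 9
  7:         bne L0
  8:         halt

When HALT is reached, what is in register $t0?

$t0=5
$t1=2
$t0=5&7=5
$t0=5+11=16
$t1=2+1=3
cmp $t1, 9  (cmp 3,9)
bne L0: taken
$t0=16&7=0
$t0=0+11=11
$t1=3+1=4
cmp $t1, 9  (cmp 4,9)
bne L0: taken
$t0=11&7=3
$t0=3+11=14
$t1=4+1=5
cmp $t1, 9  (cmp 5,9)
bne L0: taken
$t0=14&7=6
$t0=6+11=17
$t1=5+1=6
cmp $t1, 9  (cmp 6,9)
bne L0: taken
$t0=17&7=1
$t0=1+11=12
$t1=6+1=7
cmp $t1, 9  (cmp 7,9)
bne L0: taken
$t0=12&7=4
$t0=4+11=15
$t1=7+1=8
cmp $t1, 9  (cmp 8,9)
bne L0: taken
$t0=15&7=7
$t0=7+11=18
$t1=8+1=9
cmp $t1, 9  (cmp 9,9)
bne L0: not taken
halt.

18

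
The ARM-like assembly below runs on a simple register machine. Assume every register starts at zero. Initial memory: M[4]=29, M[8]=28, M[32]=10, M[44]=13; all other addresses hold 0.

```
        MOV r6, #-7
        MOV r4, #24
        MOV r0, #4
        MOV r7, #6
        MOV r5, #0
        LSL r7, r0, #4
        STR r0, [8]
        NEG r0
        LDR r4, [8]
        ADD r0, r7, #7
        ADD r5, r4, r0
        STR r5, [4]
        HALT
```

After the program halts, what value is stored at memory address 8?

4

r6=-7
r4=24
r0=4
r7=6
r5=0
r7=4<<4=64
STR r0, [8] → M[8]=4
r0=-(4)=-4
r4=M[8]=4
r0=64+7=71
r5=4+71=75
STR r5, [4] → M[4]=75
halt.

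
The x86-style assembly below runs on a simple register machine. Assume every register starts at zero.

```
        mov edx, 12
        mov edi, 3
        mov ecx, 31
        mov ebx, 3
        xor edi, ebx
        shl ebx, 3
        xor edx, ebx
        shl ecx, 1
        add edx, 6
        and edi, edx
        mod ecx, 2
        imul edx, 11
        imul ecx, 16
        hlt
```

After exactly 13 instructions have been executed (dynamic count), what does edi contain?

edx=12
edi=3
ecx=31
ebx=3
edi=3^3=0
ebx=3<<3=24
edx=12^24=20
ecx=31<<1=62
edx=20+6=26
edi=0&26=0
ecx=62%2=0
edx=26*11=286
ecx=0*16=0
After step 13: edi = 0.

0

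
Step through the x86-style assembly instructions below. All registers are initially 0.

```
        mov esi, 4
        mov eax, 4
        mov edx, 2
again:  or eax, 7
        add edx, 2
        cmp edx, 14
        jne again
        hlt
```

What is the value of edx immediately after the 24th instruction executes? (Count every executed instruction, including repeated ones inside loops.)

12

mov esi, 4 → esi=4
mov eax, 4 → eax=4
mov edx, 2 → edx=2
or eax, 7 → eax=4|7=7
add edx, 2 → edx=2+2=4
cmp edx, 14  (cmp 4,14)
jne again: taken
or eax, 7 → eax=7|7=7
add edx, 2 → edx=4+2=6
cmp edx, 14  (cmp 6,14)
jne again: taken
or eax, 7 → eax=7|7=7
add edx, 2 → edx=6+2=8
cmp edx, 14  (cmp 8,14)
jne again: taken
or eax, 7 → eax=7|7=7
add edx, 2 → edx=8+2=10
cmp edx, 14  (cmp 10,14)
jne again: taken
or eax, 7 → eax=7|7=7
add edx, 2 → edx=10+2=12
cmp edx, 14  (cmp 12,14)
jne again: taken
or eax, 7 → eax=7|7=7
After step 24: edx = 12.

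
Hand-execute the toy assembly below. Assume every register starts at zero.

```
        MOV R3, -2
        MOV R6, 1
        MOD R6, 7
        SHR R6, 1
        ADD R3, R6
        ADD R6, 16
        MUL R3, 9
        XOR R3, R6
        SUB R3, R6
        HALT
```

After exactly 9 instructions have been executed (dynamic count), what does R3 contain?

MOV R3, -2 → R3=-2
MOV R6, 1 → R6=1
MOD R6, 7 → R6=1%7=1
SHR R6, 1 → R6=1>>1=0
ADD R3, R6 → R3=(-2)+0=-2
ADD R6, 16 → R6=0+16=16
MUL R3, 9 → R3=(-2)*9=-18
XOR R3, R6 → R3=(-18)^16=-2
SUB R3, R6 → R3=(-2)-16=-18
After step 9: R3 = -18.

-18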